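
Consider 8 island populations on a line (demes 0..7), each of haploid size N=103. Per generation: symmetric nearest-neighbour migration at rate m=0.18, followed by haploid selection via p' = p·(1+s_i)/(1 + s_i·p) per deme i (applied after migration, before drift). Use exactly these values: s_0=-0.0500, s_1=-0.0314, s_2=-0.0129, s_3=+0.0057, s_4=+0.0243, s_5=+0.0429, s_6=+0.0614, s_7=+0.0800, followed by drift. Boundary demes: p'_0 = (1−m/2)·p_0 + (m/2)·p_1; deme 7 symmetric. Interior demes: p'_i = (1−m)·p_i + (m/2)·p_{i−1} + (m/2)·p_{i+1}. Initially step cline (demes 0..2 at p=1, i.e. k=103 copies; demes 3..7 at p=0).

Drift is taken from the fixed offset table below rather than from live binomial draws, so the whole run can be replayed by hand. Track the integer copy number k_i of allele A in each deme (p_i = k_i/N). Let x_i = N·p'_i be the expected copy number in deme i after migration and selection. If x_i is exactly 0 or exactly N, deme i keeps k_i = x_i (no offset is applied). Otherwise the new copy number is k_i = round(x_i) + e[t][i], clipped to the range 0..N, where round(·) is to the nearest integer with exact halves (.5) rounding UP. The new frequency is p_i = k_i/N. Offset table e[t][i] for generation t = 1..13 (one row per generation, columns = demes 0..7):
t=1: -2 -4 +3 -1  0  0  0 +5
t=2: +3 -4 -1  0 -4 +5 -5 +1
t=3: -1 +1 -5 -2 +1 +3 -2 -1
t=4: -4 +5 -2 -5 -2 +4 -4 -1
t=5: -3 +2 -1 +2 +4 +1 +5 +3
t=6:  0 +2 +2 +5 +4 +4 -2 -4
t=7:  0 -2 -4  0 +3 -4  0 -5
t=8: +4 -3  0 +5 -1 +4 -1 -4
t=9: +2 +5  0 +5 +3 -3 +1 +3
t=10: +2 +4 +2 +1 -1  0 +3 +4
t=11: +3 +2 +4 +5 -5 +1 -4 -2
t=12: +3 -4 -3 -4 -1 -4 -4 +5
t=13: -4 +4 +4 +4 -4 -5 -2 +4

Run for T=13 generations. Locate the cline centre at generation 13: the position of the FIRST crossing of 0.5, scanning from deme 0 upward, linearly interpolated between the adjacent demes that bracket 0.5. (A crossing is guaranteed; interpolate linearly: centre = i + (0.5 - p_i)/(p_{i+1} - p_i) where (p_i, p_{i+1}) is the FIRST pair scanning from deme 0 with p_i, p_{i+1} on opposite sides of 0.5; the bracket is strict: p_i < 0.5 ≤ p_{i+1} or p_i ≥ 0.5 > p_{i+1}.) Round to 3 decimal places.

t=0: k=[103 103 103 0 0 0 0 0]
t=1: x=[103.0000 103.0000 93.6199 9.3181 0.0000 0.0000 0.0000 0.0000] k=[103 103 97 8 0 0 0 0]
t=2: x=[103.0000 102.4426 89.3772 15.3642 0.7374 0.0000 0.0000 0.0000] k=[103 98 88 15 0 0 0 0]
t=3: x=[102.5264 97.3830 82.1146 20.3125 1.3824 0.0000 0.0000 0.0000] k=[102 98 77 18 2 0 0 0]
t=4: x=[101.5694 96.2721 73.3064 21.9681 3.3367 0.1877 0.0000 0.0000] k=[98 101 71 17 1 4 0 0]
t=5: x=[98.0331 97.8769 68.5429 20.5132 2.7741 3.5096 0.3820 0.0000] k=[95 100 68 23 7 5 5 0]
t=6: x=[95.0832 96.4778 66.5247 25.7195 8.4443 5.3906 4.8163 0.4858] k=[95 98 69 31 12 9 3 0]
t=7: x=[94.8952 94.8847 67.8902 32.8370 13.7231 9.0715 3.4640 0.2915] k=[95 93 64 33 17 5 3 0]
t=8: x=[94.4253 90.2171 63.5043 34.4803 17.7093 6.1380 3.0833 0.2915] k=[98 87 64 39 17 10 2 0]
t=9: x=[96.7140 85.4606 63.5043 39.4082 18.7149 10.2927 2.6919 0.1944] k=[99 90 64 44 22 7 4 3]
t=10: x=[97.9493 88.0673 64.2266 43.9632 23.0568 8.3984 4.4256 3.3292] k=[100 92 66 45 22 8 7 7]
t=11: x=[99.0916 90.0224 66.1433 44.9639 23.2392 9.5270 7.4937 7.5191] k=[102 92 70 50 18 11 3 6]
t=12: x=[101.0019 90.5756 69.8890 49.0660 20.6435 11.3266 4.2249 6.1610] k=[103 87 67 45 20 7 0 11]
t=13: x=[101.4853 86.1962 66.5147 44.8739 21.4854 7.8388 1.7178 10.7274] k=[97 90 71 49 17 3 0 15]

2.886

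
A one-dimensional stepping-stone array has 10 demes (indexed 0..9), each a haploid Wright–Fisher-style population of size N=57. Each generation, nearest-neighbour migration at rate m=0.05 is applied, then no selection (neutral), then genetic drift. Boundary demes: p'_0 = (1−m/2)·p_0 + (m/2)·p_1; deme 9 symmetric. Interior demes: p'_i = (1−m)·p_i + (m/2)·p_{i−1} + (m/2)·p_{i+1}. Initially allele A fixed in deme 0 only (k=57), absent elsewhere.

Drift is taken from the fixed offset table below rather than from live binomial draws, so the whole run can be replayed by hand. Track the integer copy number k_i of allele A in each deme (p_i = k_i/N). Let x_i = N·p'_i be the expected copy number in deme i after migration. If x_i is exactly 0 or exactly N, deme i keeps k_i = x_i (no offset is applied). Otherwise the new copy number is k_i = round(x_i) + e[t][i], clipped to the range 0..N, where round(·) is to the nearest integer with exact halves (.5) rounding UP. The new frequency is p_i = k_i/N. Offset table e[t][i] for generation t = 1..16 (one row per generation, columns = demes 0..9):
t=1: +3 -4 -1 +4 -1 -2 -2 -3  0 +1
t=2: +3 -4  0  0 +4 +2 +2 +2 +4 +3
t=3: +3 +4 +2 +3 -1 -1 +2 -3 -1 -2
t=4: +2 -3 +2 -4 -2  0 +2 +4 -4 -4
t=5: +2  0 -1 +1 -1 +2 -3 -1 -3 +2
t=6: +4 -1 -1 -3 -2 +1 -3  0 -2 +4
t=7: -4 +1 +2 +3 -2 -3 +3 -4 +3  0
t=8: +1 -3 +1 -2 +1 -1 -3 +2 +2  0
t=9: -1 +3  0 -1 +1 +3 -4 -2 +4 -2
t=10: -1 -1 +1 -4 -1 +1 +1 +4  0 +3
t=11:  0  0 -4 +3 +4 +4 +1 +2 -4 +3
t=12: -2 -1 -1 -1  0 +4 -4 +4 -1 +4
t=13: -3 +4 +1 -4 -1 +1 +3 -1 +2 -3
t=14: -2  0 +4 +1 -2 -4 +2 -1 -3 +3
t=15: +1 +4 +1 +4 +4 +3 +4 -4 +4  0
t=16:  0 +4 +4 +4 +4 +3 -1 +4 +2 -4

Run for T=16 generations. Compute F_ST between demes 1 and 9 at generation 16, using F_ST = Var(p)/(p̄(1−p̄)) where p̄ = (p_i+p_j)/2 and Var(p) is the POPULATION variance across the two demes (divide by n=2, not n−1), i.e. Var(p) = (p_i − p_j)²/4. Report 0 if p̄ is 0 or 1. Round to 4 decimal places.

0.2391

t=0: k=[57 0 0 0 0 0 0 0 0 0]
t=1: x=[55.5750 1.4250 0.0000 0.0000 0.0000 0.0000 0.0000 0.0000 0.0000 0.0000] k=[57 0 0 0 0 0 0 0 0 0]
t=2: x=[55.5750 1.4250 0.0000 0.0000 0.0000 0.0000 0.0000 0.0000 0.0000 0.0000] k=[57 0 0 0 0 0 0 0 0 0]
t=3: x=[55.5750 1.4250 0.0000 0.0000 0.0000 0.0000 0.0000 0.0000 0.0000 0.0000] k=[57 5 0 0 0 0 0 0 0 0]
t=4: x=[55.7000 6.1750 0.1250 0.0000 0.0000 0.0000 0.0000 0.0000 0.0000 0.0000] k=[57 3 2 0 0 0 0 0 0 0]
t=5: x=[55.6500 4.3250 1.9750 0.0500 0.0000 0.0000 0.0000 0.0000 0.0000 0.0000] k=[57 4 1 1 0 0 0 0 0 0]
t=6: x=[55.6750 5.2500 1.0750 0.9750 0.0250 0.0000 0.0000 0.0000 0.0000 0.0000] k=[57 4 0 0 0 0 0 0 0 0]
t=7: x=[55.6750 5.2250 0.1000 0.0000 0.0000 0.0000 0.0000 0.0000 0.0000 0.0000] k=[52 6 2 0 0 0 0 0 0 0]
t=8: x=[50.8500 7.0500 2.0500 0.0500 0.0000 0.0000 0.0000 0.0000 0.0000 0.0000] k=[52 4 3 0 0 0 0 0 0 0]
t=9: x=[50.8000 5.1750 2.9500 0.0750 0.0000 0.0000 0.0000 0.0000 0.0000 0.0000] k=[50 8 3 0 0 0 0 0 0 0]
t=10: x=[48.9500 8.9250 3.0500 0.0750 0.0000 0.0000 0.0000 0.0000 0.0000 0.0000] k=[48 8 4 0 0 0 0 0 0 0]
t=11: x=[47.0000 8.9000 4.0000 0.1000 0.0000 0.0000 0.0000 0.0000 0.0000 0.0000] k=[47 9 0 3 0 0 0 0 0 0]
t=12: x=[46.0500 9.7250 0.3000 2.8500 0.0750 0.0000 0.0000 0.0000 0.0000 0.0000] k=[44 9 0 2 0 0 0 0 0 0]
t=13: x=[43.1250 9.6500 0.2750 1.9000 0.0500 0.0000 0.0000 0.0000 0.0000 0.0000] k=[40 14 1 0 0 0 0 0 0 0]
t=14: x=[39.3500 14.3250 1.3000 0.0250 0.0000 0.0000 0.0000 0.0000 0.0000 0.0000] k=[37 14 5 1 0 0 0 0 0 0]
t=15: x=[36.4250 14.3500 5.1250 1.0750 0.0250 0.0000 0.0000 0.0000 0.0000 0.0000] k=[37 18 6 5 4 0 0 0 0 0]
t=16: x=[36.5250 18.1750 6.2750 5.0000 3.9250 0.1000 0.0000 0.0000 0.0000 0.0000] k=[37 22 10 9 8 3 0 0 0 0]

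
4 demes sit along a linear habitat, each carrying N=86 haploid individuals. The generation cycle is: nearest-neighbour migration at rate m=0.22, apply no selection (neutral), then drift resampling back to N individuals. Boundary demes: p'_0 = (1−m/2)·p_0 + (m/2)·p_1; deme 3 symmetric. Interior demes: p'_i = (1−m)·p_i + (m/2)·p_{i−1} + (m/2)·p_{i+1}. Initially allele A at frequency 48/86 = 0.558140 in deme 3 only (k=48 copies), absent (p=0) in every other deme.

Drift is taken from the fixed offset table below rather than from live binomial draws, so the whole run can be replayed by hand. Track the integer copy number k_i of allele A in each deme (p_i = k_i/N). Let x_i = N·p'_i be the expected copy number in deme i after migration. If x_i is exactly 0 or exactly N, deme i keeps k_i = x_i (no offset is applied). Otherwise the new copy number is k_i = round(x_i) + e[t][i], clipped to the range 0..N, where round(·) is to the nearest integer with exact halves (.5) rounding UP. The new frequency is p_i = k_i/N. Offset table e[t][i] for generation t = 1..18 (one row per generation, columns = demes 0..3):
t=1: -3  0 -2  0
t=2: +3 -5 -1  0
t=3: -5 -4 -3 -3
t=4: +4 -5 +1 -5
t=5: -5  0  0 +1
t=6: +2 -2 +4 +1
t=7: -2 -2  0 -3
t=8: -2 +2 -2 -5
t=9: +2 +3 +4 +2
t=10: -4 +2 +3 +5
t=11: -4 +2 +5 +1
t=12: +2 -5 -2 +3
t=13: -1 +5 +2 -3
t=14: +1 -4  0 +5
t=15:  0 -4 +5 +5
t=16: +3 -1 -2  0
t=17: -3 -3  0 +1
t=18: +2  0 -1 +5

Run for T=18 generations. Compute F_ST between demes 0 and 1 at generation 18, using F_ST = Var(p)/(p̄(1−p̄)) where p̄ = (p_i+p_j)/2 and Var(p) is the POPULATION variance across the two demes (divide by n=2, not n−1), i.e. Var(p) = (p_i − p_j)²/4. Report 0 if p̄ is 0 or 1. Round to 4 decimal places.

0.0000

t=0: k=[0 0 0 48]
t=1: x=[0.0000 0.0000 5.2800 42.7200] k=[0 0 3 43]
t=2: x=[0.0000 0.3300 7.0700 38.6000] k=[0 0 6 39]
t=3: x=[0.0000 0.6600 8.9700 35.3700] k=[0 0 6 32]
t=4: x=[0.0000 0.6600 8.2000 29.1400] k=[0 0 9 24]
t=5: x=[0.0000 0.9900 9.6600 22.3500] k=[0 1 10 23]
t=6: x=[0.1100 1.8800 10.4400 21.5700] k=[2 0 14 23]
t=7: x=[1.7800 1.7600 13.4500 22.0100] k=[0 0 13 19]
t=8: x=[0.0000 1.4300 12.2300 18.3400] k=[0 3 10 13]
t=9: x=[0.3300 3.4400 9.5600 12.6700] k=[2 6 14 15]
t=10: x=[2.4400 6.4400 13.2300 14.8900] k=[0 8 16 20]
t=11: x=[0.8800 8.0000 15.5600 19.5600] k=[0 10 21 21]
t=12: x=[1.1000 10.1100 19.7900 21.0000] k=[3 5 18 24]
t=13: x=[3.2200 6.2100 17.2300 23.3400] k=[2 11 19 20]
t=14: x=[2.9900 10.8900 18.2300 19.8900] k=[4 7 18 25]
t=15: x=[4.3300 7.8800 17.5600 24.2300] k=[4 4 23 29]
t=16: x=[4.0000 6.0900 21.5700 28.3400] k=[7 5 20 28]
t=17: x=[6.7800 6.8700 19.2300 27.1200] k=[4 4 19 28]
t=18: x=[4.0000 5.6500 18.3400 27.0100] k=[6 6 17 32]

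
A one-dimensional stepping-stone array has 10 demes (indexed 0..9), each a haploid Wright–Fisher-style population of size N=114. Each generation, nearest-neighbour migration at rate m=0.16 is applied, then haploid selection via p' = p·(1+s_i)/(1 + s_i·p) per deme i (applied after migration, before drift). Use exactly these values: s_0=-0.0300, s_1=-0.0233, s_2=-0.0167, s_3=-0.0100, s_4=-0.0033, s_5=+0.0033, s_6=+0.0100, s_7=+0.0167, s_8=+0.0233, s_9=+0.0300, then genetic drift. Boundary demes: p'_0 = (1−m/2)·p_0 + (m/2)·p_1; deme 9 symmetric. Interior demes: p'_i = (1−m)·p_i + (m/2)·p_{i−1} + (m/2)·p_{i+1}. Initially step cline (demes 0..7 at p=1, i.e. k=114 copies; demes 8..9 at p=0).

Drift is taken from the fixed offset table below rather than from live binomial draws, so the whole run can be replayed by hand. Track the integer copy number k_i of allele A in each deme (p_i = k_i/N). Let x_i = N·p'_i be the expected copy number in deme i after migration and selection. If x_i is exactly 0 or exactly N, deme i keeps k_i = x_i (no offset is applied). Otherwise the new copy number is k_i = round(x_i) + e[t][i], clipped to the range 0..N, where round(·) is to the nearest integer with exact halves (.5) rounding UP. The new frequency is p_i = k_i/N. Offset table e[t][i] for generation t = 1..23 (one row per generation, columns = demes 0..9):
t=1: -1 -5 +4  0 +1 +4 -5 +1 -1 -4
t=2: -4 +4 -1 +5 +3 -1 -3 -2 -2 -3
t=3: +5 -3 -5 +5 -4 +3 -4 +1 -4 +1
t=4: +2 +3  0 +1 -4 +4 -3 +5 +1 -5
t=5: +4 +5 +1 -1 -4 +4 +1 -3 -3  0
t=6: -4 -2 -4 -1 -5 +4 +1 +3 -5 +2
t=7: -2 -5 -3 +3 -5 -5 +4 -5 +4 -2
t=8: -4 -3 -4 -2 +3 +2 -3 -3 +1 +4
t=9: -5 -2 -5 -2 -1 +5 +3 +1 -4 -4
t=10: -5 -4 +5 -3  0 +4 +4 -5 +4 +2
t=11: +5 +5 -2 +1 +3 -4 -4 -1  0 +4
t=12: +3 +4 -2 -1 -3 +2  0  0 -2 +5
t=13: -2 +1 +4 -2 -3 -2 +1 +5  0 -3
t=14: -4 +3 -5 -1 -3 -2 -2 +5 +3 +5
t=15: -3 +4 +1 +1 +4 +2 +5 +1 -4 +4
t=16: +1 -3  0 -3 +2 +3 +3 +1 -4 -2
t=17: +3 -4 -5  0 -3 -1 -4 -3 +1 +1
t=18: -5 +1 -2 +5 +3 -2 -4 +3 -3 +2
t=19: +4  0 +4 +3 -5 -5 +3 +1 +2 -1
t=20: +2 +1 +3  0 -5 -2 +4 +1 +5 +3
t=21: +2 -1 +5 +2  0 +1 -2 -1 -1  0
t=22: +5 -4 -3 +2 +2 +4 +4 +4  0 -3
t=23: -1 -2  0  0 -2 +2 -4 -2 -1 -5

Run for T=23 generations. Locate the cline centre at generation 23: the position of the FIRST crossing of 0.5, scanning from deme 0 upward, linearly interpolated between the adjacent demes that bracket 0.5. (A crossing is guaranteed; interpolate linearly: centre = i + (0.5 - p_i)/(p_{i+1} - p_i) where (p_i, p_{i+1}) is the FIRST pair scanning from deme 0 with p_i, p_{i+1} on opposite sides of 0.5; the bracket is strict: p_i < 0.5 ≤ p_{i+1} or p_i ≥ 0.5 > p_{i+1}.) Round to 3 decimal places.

t=0: k=[114 114 114 114 114 114 114 114 0 0]
t=1: x=[114.0000 114.0000 114.0000 114.0000 114.0000 114.0000 114.0000 105.0180 9.3151 0.0000] k=[114 114 114 114 114 114 114 106 8 0]
t=2: x=[114.0000 114.0000 114.0000 114.0000 114.0000 114.0000 113.3663 99.0169 15.5060 0.6591] k=[114 114 114 114 114 114 110 97 14 0]
t=3: x=[114.0000 114.0000 114.0000 114.0000 114.0000 113.6810 109.3248 91.6986 19.8954 1.1533] k=[114 114 114 114 114 114 105 93 16 2]
t=4: x=[114.0000 114.0000 114.0000 114.0000 114.0000 113.2824 104.8441 88.1327 21.4380 3.2110] k=[114 114 114 114 114 114 102 93 22 0]
t=5: x=[114.0000 114.0000 114.0000 114.0000 114.0000 113.0431 102.3445 88.3705 26.3842 1.8120] k=[114 114 114 114 114 114 103 85 23 2]
t=6: x=[114.0000 114.0000 114.0000 114.0000 114.0000 113.1229 102.5430 81.8636 26.7486 3.7867] k=[114 114 114 114 114 114 104 85 22 6]
t=7: x=[114.0000 114.0000 114.0000 114.0000 114.0000 113.2026 103.3762 81.8636 26.2221 7.4841] k=[114 114 114 114 114 108 107 77 30 5]
t=8: x=[114.0000 114.0000 114.0000 114.0000 113.5184 108.4175 104.7648 76.0604 32.2904 7.1967] k=[114 114 114 114 114 110 102 73 33 11]
t=9: x=[114.0000 114.0000 114.0000 114.0000 113.6789 109.6937 100.4393 72.5578 34.9961 13.0988] k=[114 114 114 114 113 114 103 74 31 9]
t=10: x=[114.0000 114.0000 114.0000 113.9192 113.1572 113.0431 101.6698 73.3144 33.2196 11.0515] k=[114 114 114 111 113 114 106 68 37 13]
t=11: x=[114.0000 114.0000 113.7559 111.3743 112.9165 113.2824 103.6937 69.0118 38.1423 15.3075] k=[114 114 112 112 114 109 100 68 38 19]
t=12: x=[114.0000 113.8362 112.1293 112.1417 113.4382 108.6967 98.2952 68.6132 39.4722 21.0221] k=[114 114 110 111 110 111 98 69 37 26]
t=13: x=[114.0000 113.6724 110.3408 110.8090 110.1477 109.8931 96.8654 69.2111 39.2708 27.4919] k=[114 114 114 109 107 108 98 74 39 24]
t=14: x=[114.0000 114.0000 113.5932 109.1939 107.2189 107.1413 97.0243 73.5532 41.2041 25.7850] k=[114 114 109 108 104 105 95 79 44 31]
t=15: x=[114.0000 113.5905 109.2438 107.7005 104.3709 104.1497 94.6802 77.8899 46.3923 32.7253] k=[114 114 110 109 108 106 100 79 42 37]
t=16: x=[114.0000 113.6724 110.1783 108.9517 107.9009 105.7054 98.9306 78.1284 45.1867 38.1466] k=[114 111 110 106 110 109 102 79 41 36]
t=17: x=[113.7526 111.0940 109.6907 106.5705 109.5860 108.5372 100.8363 78.2079 44.2620 37.1363] k=[114 107 105 107 107 108 97 75 45 38]
t=18: x=[113.4228 107.2519 105.1840 106.7723 107.0585 107.0615 96.2695 74.7871 47.4769 39.3178] k=[108 108 103 112 110 105 92 78 44 41]
t=19: x=[107.8245 107.4561 103.9670 111.0917 109.7465 104.3890 92.0966 76.8162 47.1154 42.0212] k=[112 107 108 114 105 99 95 78 49 41]
t=20: x=[111.5274 107.3336 108.3096 112.7880 105.2132 99.2025 94.1238 77.4525 51.3292 42.4243] k=[114 108 111 113 100 97 98 78 56 45]
t=21: x=[113.5052 108.6000 110.8691 111.7782 100.7614 97.3669 96.4681 78.2477 57.5364 46.6926] k=[114 108 114 114 101 98 94 77 57 47]
t=22: x=[113.5052 108.8452 113.5119 112.9496 101.7639 97.9655 93.1302 77.1741 58.4562 48.6224] k=[114 105 111 114 104 102 97 81 58 46]
t=23: x=[113.2579 106.0269 110.7066 112.9496 104.6116 101.7959 96.2695 80.8309 59.5354 47.7784] k=[112 104 111 113 103 104 92 79 59 43]

8.125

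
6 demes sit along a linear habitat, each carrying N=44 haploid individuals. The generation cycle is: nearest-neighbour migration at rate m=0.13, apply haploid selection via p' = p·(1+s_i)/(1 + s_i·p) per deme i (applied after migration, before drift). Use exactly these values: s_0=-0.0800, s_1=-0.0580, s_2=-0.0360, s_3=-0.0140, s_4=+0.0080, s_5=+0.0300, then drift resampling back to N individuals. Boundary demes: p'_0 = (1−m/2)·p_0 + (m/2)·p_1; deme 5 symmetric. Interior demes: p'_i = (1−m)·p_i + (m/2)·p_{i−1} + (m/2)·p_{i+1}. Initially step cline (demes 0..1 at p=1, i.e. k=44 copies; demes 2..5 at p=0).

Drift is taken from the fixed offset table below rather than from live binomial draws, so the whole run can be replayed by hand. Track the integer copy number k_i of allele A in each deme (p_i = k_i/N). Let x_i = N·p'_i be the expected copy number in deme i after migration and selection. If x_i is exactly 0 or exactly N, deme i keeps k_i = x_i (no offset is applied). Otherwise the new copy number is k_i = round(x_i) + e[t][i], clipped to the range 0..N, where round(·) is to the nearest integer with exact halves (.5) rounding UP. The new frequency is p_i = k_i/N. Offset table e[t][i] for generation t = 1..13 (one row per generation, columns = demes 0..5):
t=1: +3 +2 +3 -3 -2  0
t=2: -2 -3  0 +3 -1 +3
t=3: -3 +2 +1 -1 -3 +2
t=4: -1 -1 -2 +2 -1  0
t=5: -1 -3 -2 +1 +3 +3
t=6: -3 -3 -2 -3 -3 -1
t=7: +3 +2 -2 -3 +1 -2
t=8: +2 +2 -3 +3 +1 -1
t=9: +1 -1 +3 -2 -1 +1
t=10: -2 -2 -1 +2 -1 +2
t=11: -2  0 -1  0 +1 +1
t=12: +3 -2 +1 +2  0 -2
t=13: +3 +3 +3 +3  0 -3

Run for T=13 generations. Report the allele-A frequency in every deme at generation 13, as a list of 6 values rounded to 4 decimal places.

t=0: k=[44 44 0 0 0 0]
t=1: x=[44.0000 40.9760 2.7635 0.0000 0.0000 0.0000] k=[44 43 6 0 0 0]
t=2: x=[43.9294 40.4708 7.7775 0.3846 0.0000 0.0000] k=[42 37 8 3 0 0]
t=3: x=[41.4844 35.0205 9.2885 3.0893 0.1966 0.0000] k=[38 37 10 2 0 0]
t=4: x=[37.4857 34.8858 10.9310 2.3583 0.1310 0.0000] k=[36 34 9 4 0 0]
t=5: x=[35.3028 31.9904 10.0136 4.0133 0.2621 0.0000] k=[34 29 8 5 3 0]
t=6: x=[33.0016 27.3462 8.9067 5.0022 2.9569 0.2008] k=[30 24 7 2 0 0]
t=7: x=[28.7912 22.6290 7.5480 2.1658 0.1310 0.0000] k=[32 25 6 0 1 0]
t=8: x=[30.7872 23.5677 6.6357 0.4487 0.8768 0.0669] k=[33 26 4 3 2 0]
t=9: x=[31.8245 24.3777 5.1947 2.9608 1.9498 0.1339] k=[33 23 8 1 1 1]
t=10: x=[31.6219 22.0180 8.2709 1.4353 1.0078 1.0293] k=[30 20 7 3 0 3]
t=11: x=[28.5242 19.1564 7.3576 3.0250 0.3931 2.8836] k=[27 19 6 3 1 4]
t=12: x=[25.5938 18.0358 6.4457 3.0250 1.3353 3.9090] k=[29 16 7 5 1 2]
t=13: x=[27.3001 15.6524 7.2307 4.8093 1.3353 1.9904] k=[30 19 10 8 1 0]

[0.6818, 0.4318, 0.2273, 0.1818, 0.0227, 0.0000]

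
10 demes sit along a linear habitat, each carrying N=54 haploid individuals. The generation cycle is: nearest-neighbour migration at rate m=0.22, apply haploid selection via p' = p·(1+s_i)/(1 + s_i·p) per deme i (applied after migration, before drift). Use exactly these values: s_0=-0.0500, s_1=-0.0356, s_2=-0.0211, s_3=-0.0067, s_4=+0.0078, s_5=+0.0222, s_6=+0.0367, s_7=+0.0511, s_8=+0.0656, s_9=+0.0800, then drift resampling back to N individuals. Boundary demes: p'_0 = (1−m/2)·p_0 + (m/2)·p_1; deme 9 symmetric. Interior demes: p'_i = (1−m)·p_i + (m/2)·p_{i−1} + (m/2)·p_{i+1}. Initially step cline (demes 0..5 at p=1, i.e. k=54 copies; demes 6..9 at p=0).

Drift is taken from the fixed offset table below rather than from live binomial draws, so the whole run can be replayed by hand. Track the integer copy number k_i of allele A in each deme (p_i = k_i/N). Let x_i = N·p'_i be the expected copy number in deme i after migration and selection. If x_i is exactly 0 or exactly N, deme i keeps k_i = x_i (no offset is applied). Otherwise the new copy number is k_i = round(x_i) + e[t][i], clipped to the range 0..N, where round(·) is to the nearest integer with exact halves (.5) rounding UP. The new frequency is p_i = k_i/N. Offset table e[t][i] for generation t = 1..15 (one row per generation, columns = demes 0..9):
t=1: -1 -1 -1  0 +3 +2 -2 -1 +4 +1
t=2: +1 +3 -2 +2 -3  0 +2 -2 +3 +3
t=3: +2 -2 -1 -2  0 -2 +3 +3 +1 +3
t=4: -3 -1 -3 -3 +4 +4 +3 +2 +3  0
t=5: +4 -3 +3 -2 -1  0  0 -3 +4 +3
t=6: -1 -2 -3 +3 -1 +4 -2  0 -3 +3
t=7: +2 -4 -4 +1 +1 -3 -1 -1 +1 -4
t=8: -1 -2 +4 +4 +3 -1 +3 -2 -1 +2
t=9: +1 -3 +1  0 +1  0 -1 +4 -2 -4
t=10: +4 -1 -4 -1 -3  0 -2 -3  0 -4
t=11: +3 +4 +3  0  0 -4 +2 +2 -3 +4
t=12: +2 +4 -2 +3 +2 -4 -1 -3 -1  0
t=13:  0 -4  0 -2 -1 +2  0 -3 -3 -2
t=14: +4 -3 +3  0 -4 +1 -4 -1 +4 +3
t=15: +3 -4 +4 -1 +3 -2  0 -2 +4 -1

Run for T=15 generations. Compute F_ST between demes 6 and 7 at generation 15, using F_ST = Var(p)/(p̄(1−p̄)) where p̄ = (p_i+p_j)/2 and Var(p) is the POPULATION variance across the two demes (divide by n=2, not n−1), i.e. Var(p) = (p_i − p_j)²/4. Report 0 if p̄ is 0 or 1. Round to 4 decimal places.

0.0683

t=0: k=[54 54 54 54 54 54 0 0 0 0]
t=1: x=[54.0000 54.0000 54.0000 54.0000 54.0000 48.1751 6.1332 0.0000 0.0000 0.0000] k=[54 54 54 54 54 50 4 0 0 0]
t=2: x=[54.0000 54.0000 54.0000 54.0000 53.5634 45.5379 8.8843 0.4623 0.0000 0.0000] k=[54 54 54 54 51 46 11 0 0 0]
t=3: x=[54.0000 54.0000 54.0000 53.6678 50.8034 42.8949 14.0107 1.2704 0.0000 0.0000] k=[54 54 54 52 51 41 17 4 0 0]
t=4: x=[54.0000 54.0000 53.7753 52.0977 50.0386 39.6921 18.6475 5.2203 0.4686 0.0000] k=[54 54 51 49 54 44 22 7 3 0]
t=5: x=[54.0000 53.6579 51.0511 49.7437 52.3624 42.8752 23.2459 8.5630 3.3015 0.3562] k=[54 51 54 48 51 43 23 6 7 3]
t=6: x=[53.6527 51.5775 52.9891 48.9594 49.8201 41.8875 23.8087 8.3249 6.8197 3.6964] k=[53 50 50 52 49 46 22 8 4 7]
t=7: x=[52.6018 50.2040 50.1443 51.4336 49.0351 43.8719 23.5776 9.4833 5.0536 7.1331] k=[54 46 46 52 50 41 23 8 6 3]
t=8: x=[53.0745 46.6529 46.5237 51.1016 49.2637 40.2364 23.8087 9.8242 6.2318 3.5787] k=[52 45 51 54 52 39 27 8 5 6]
t=9: x=[51.0921 46.1910 50.6027 53.4463 50.8134 39.3456 26.7164 10.1649 5.7588 6.3062] k=[52 43 52 53 52 39 26 14 4 2]
t=10: x=[50.8618 44.7044 51.0613 52.7720 50.7041 39.2367 26.5963 14.7482 5.1695 2.3897] k=[54 44 47 52 48 39 25 12 5 0]
t=11: x=[52.8433 45.1654 47.0926 50.9910 47.4946 38.6920 25.5947 13.1494 5.5274 0.5935] k=[54 49 50 51 47 35 28 15 3 5]
t=12: x=[53.4214 49.5131 49.9203 50.4276 46.1721 35.8158 27.8263 15.6582 4.8113 5.1261] k=[54 54 48 53 48 32 27 13 4 5]
t=13: x=[54.0000 53.3159 49.1161 51.8864 46.8384 33.4900 26.4962 14.0621 5.4011 5.2432] k=[54 49 49 50 46 35 26 11 2 3]
t=14: x=[53.4214 49.3997 49.0143 49.4219 45.2869 35.4880 25.8252 12.1221 3.2910 3.1079] k=[54 46 52 49 41 36 22 11 7 6]
t=15: x=[53.0745 47.3310 50.9492 48.4164 41.4052 35.2794 22.8034 12.2352 7.7419 6.5396] k=[54 43 54 47 44 33 23 10 12 6]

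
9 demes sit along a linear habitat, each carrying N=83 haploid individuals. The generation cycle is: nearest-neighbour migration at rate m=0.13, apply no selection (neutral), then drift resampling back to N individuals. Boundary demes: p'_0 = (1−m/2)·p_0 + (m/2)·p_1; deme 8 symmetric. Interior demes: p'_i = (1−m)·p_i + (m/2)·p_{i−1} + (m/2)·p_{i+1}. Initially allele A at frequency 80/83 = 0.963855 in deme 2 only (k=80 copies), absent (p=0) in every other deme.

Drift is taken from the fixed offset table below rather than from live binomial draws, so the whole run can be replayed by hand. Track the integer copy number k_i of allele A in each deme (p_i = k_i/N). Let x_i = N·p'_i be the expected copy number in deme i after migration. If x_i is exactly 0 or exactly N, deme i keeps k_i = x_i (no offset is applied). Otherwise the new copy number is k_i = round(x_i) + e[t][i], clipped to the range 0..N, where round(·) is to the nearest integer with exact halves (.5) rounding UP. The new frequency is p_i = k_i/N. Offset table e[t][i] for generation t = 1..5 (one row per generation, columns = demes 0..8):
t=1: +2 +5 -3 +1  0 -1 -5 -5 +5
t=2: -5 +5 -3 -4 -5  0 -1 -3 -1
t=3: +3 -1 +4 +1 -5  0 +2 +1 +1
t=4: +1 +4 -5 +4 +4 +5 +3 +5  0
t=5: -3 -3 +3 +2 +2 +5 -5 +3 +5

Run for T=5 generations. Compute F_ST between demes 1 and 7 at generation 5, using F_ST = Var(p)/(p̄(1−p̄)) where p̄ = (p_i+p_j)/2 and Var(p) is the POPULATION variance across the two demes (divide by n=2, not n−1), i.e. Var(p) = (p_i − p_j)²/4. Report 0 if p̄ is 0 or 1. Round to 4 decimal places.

0.1370

t=0: k=[0 0 80 0 0 0 0 0 0]
t=1: x=[0.0000 5.2000 69.6000 5.2000 0.0000 0.0000 0.0000 0.0000 0.0000] k=[0 10 67 6 0 0 0 0 0]
t=2: x=[0.6500 13.0550 59.3300 9.5750 0.3900 0.0000 0.0000 0.0000 0.0000] k=[0 18 56 6 0 0 0 0 0]
t=3: x=[1.1700 19.3000 50.2800 8.8600 0.3900 0.0000 0.0000 0.0000 0.0000] k=[4 18 54 10 0 0 0 0 0]
t=4: x=[4.9100 19.4300 48.8000 12.2100 0.6500 0.0000 0.0000 0.0000 0.0000] k=[6 23 44 16 5 0 0 0 0]
t=5: x=[7.1050 23.2600 40.8150 17.1050 5.3900 0.3250 0.0000 0.0000 0.0000] k=[4 20 44 19 7 5 0 0 0]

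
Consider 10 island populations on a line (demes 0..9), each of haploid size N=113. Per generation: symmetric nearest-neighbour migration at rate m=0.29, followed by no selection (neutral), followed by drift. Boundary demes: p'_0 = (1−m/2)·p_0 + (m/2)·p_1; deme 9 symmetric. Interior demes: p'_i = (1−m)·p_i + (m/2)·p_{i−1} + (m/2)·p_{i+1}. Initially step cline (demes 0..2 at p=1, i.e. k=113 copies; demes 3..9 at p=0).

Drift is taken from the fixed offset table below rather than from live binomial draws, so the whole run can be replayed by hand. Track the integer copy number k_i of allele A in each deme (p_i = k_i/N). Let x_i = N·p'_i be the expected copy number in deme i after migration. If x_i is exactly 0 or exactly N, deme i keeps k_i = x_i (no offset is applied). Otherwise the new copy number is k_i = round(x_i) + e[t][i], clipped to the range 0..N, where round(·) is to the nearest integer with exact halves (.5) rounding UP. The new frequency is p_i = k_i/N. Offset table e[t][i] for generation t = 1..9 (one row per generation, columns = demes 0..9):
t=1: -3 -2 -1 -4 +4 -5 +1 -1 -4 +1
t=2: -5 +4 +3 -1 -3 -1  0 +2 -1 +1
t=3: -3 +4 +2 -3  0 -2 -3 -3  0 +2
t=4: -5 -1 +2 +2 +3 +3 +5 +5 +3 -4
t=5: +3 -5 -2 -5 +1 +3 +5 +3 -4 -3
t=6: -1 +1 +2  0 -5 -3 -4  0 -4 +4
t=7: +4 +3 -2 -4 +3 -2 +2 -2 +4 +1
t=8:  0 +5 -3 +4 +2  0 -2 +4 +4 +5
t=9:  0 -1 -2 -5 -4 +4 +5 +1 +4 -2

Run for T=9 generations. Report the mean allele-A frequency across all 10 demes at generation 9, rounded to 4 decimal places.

t=0: k=[113 113 113 0 0 0 0 0 0 0]
t=1: x=[113.0000 113.0000 96.6150 16.3850 0.0000 0.0000 0.0000 0.0000 0.0000 0.0000] k=[113 113 96 12 0 0 0 0 0 0]
t=2: x=[113.0000 110.5350 86.2850 22.4400 1.7400 0.0000 0.0000 0.0000 0.0000 0.0000] k=[113 113 89 21 0 0 0 0 0 0]
t=3: x=[113.0000 109.5200 82.6200 27.8150 3.0450 0.0000 0.0000 0.0000 0.0000 0.0000] k=[113 113 85 25 3 0 0 0 0 0]
t=4: x=[113.0000 108.9400 80.3600 30.5100 5.7550 0.4350 0.0000 0.0000 0.0000 0.0000] k=[113 108 82 33 9 3 0 0 0 0]
t=5: x=[112.2750 104.9550 78.6650 36.6250 11.6100 3.4350 0.4350 0.0000 0.0000 0.0000] k=[113 100 77 32 13 6 5 0 0 0]
t=6: x=[111.1150 98.5500 73.8100 35.7700 14.7400 6.8700 4.4200 0.7250 0.0000 0.0000] k=[110 100 76 36 10 4 0 1 0 0]
t=7: x=[108.5500 97.9700 73.6800 38.0300 12.9000 4.2900 0.7250 0.7100 0.1450 0.0000] k=[113 101 72 34 16 2 3 0 4 0]
t=8: x=[111.2600 98.5350 70.6950 36.9000 16.5800 4.1750 2.4200 1.0150 2.8400 0.5800] k=[111 104 68 41 19 4 0 5 7 6]
t=9: x=[109.9850 99.7950 69.3050 41.7250 20.0150 5.5950 1.3050 4.5650 6.5650 6.1450] k=[110 99 67 37 16 10 6 6 11 4]

0.3239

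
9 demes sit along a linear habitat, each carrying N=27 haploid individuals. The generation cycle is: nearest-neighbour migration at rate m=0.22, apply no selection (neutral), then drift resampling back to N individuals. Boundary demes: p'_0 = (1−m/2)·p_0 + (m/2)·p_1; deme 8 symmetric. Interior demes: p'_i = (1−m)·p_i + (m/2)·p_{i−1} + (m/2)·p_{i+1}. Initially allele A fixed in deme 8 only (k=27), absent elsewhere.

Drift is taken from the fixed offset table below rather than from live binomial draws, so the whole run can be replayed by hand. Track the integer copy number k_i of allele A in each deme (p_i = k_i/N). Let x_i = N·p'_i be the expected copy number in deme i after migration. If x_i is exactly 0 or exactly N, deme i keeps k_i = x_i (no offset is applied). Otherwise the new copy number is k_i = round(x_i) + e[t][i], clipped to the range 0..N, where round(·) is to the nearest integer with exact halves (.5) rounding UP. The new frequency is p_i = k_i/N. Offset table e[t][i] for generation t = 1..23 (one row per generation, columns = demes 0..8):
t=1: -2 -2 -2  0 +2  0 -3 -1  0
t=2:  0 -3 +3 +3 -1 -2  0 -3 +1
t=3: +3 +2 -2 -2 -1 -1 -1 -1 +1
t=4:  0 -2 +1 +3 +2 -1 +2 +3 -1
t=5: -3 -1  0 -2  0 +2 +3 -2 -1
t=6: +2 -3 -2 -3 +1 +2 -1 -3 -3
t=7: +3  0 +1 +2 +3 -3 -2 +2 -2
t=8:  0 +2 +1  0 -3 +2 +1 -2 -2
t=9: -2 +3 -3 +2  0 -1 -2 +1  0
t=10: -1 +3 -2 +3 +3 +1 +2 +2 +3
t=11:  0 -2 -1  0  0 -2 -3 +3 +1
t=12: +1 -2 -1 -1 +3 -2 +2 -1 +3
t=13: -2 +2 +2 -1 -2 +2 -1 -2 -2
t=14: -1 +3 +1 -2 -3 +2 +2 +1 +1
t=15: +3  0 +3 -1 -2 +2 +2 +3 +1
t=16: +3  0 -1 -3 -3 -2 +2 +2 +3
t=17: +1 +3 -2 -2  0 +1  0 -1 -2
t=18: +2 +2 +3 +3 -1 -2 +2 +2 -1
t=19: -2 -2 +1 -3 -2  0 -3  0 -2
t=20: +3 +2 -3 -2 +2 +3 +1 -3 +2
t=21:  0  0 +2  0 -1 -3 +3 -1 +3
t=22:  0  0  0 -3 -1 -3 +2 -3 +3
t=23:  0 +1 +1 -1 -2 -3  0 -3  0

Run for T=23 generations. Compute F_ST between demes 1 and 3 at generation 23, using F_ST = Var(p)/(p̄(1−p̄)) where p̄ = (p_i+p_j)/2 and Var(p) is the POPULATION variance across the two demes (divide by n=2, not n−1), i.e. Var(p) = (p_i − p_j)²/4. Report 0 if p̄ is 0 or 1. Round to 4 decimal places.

0.2000

t=0: k=[0 0 0 0 0 0 0 0 27]
t=1: x=[0.0000 0.0000 0.0000 0.0000 0.0000 0.0000 0.0000 2.9700 24.0300] k=[0 0 0 0 0 0 0 2 24]
t=2: x=[0.0000 0.0000 0.0000 0.0000 0.0000 0.0000 0.2200 4.2000 21.5800] k=[0 0 0 0 0 0 0 1 23]
t=3: x=[0.0000 0.0000 0.0000 0.0000 0.0000 0.0000 0.1100 3.3100 20.5800] k=[0 0 0 0 0 0 0 2 22]
t=4: x=[0.0000 0.0000 0.0000 0.0000 0.0000 0.0000 0.2200 3.9800 19.8000] k=[0 0 0 0 0 0 2 7 19]
t=5: x=[0.0000 0.0000 0.0000 0.0000 0.0000 0.2200 2.3300 7.7700 17.6800] k=[0 0 0 0 0 2 5 6 17]
t=6: x=[0.0000 0.0000 0.0000 0.0000 0.2200 2.1100 4.7800 7.1000 15.7900] k=[0 0 0 0 1 4 4 4 13]
t=7: x=[0.0000 0.0000 0.0000 0.1100 1.2200 3.6700 4.0000 4.9900 12.0100] k=[0 0 0 2 4 1 2 7 10]
t=8: x=[0.0000 0.0000 0.2200 2.0000 3.4500 1.4400 2.4400 6.7800 9.6700] k=[0 0 1 2 0 3 3 5 8]
t=9: x=[0.0000 0.1100 1.0000 1.6700 0.5500 2.6700 3.2200 5.1100 7.6700] k=[0 3 0 4 1 2 1 6 8]
t=10: x=[0.3300 2.3400 0.7700 3.2300 1.4400 1.7800 1.6600 5.6700 7.7800] k=[0 5 0 6 4 3 4 8 11]
t=11: x=[0.5500 3.9000 1.2100 5.1200 4.1100 3.2200 4.3300 7.8900 10.6700] k=[1 2 0 5 4 1 1 11 12]
t=12: x=[1.1100 1.6700 0.7700 4.3400 3.7800 1.3300 2.1000 10.0100 11.8900] k=[2 0 0 3 7 0 4 9 15]
t=13: x=[1.7800 0.2200 0.3300 3.1100 5.7900 1.2100 4.1100 9.1100 14.3400] k=[0 2 2 2 4 3 3 7 12]
t=14: x=[0.2200 1.7800 2.0000 2.2200 3.6700 3.1100 3.4400 7.1100 11.4500] k=[0 5 3 0 1 5 5 8 12]
t=15: x=[0.5500 4.2300 2.8900 0.4400 1.3300 4.5600 5.3300 8.1100 11.5600] k=[4 4 6 0 0 7 7 11 13]
t=16: x=[4.0000 4.2200 5.1200 0.6600 0.7700 6.2300 7.4400 10.7800 12.7800] k=[7 4 4 0 0 4 9 13 16]
t=17: x=[6.6700 4.3300 3.5600 0.4400 0.4400 4.1100 8.8900 12.8900 15.6700] k=[8 7 2 0 0 5 9 12 14]
t=18: x=[7.8900 6.5600 2.3300 0.2200 0.5500 4.8900 8.8900 11.8900 13.7800] k=[10 9 5 3 0 3 11 14 13]
t=19: x=[9.8900 8.6700 5.2200 2.8900 0.6600 3.5500 10.4500 13.5600 13.1100] k=[8 7 6 0 0 4 7 14 11]
t=20: x=[7.8900 7.0000 5.4500 0.6600 0.4400 3.8900 7.4400 12.9000 11.3300] k=[11 9 2 0 2 7 8 10 13]
t=21: x=[10.7800 8.4500 2.5500 0.4400 2.3300 6.5600 8.1100 10.1100 12.6700] k=[11 8 5 0 1 4 11 9 16]
t=22: x=[10.6700 8.0000 4.7800 0.6600 1.2200 4.4400 10.0100 9.9900 15.2300] k=[11 8 5 0 0 1 12 7 18]
t=23: x=[10.6700 8.0000 4.7800 0.5500 0.1100 2.1000 10.2400 8.7600 16.7900] k=[11 9 6 0 0 0 10 6 17]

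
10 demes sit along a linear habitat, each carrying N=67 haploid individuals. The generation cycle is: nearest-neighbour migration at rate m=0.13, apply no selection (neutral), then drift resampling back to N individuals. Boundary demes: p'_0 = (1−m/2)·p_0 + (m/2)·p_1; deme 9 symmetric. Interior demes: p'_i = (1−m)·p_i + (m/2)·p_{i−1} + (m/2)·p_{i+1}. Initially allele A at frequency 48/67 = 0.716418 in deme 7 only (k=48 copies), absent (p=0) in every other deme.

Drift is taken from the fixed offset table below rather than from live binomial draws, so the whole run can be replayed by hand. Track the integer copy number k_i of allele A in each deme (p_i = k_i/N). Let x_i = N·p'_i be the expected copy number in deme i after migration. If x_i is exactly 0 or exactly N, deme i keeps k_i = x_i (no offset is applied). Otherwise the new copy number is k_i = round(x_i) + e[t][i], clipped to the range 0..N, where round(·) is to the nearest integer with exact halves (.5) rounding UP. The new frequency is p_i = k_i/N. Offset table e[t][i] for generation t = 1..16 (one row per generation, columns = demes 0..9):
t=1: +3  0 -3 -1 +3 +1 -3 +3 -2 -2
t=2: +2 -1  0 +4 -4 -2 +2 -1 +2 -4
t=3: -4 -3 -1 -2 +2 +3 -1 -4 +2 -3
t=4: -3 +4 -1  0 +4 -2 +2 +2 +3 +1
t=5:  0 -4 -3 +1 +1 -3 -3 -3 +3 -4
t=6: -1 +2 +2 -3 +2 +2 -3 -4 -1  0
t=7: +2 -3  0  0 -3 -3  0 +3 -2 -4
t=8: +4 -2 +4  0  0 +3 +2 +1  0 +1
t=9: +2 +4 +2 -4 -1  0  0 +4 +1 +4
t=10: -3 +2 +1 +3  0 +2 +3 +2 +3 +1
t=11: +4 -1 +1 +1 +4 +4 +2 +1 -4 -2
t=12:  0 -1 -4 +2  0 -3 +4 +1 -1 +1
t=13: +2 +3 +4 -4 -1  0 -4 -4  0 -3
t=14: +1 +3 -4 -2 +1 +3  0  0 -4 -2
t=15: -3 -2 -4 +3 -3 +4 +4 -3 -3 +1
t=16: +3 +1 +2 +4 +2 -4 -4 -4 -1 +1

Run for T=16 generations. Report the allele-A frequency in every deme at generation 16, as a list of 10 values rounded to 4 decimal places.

[0.1045, 0.1045, 0.0448, 0.1343, 0.0896, 0.1493, 0.1940, 0.1343, 0.0597, 0.0746]

t=0: k=[0 0 0 0 0 0 0 48 0 0]
t=1: x=[0.0000 0.0000 0.0000 0.0000 0.0000 0.0000 3.1200 41.7600 3.1200 0.0000] k=[0 0 0 0 0 0 0 45 1 0]
t=2: x=[0.0000 0.0000 0.0000 0.0000 0.0000 0.0000 2.9250 39.2150 3.7950 0.0650] k=[0 0 0 0 0 0 5 38 6 0]
t=3: x=[0.0000 0.0000 0.0000 0.0000 0.0000 0.3250 6.8200 33.7750 7.6900 0.3900] k=[0 0 0 0 0 3 6 30 10 0]
t=4: x=[0.0000 0.0000 0.0000 0.0000 0.1950 3.0000 7.3650 27.1400 10.6500 0.6500] k=[0 0 0 0 4 1 9 29 14 2]
t=5: x=[0.0000 0.0000 0.0000 0.2600 3.5450 1.7150 9.7800 26.7250 14.1950 2.7800] k=[0 0 0 1 5 0 7 24 17 0]
t=6: x=[0.0000 0.0000 0.0650 1.1950 4.4150 0.7800 7.6500 22.4400 16.3500 1.1050] k=[0 0 2 0 6 3 5 18 15 1]
t=7: x=[0.0000 0.1300 1.7400 0.5200 5.4150 3.3250 5.7150 16.9600 14.2850 1.9100] k=[0 0 2 1 2 0 6 20 12 0]
t=8: x=[0.0000 0.1300 1.8050 1.1300 1.8050 0.5200 6.5200 18.5700 11.7400 0.7800] k=[0 0 6 1 2 4 9 20 12 2]
t=9: x=[0.0000 0.3900 5.2850 1.3900 2.0650 4.1950 9.3900 18.7650 11.8700 2.6500] k=[0 4 7 0 1 4 9 23 13 7]
t=10: x=[0.2600 3.9350 6.3500 0.5200 1.1300 4.1300 9.5850 21.4400 13.2600 7.3900] k=[0 6 7 4 1 6 13 23 16 8]
t=11: x=[0.3900 5.6750 6.7400 4.0000 1.5200 6.1300 13.1950 21.8950 15.9350 8.5200] k=[4 5 8 5 6 10 15 23 12 7]
t=12: x=[4.0650 5.1300 7.6100 5.2600 6.1950 10.0650 15.1950 21.7650 12.3900 7.3250] k=[4 4 4 7 6 7 19 23 11 8]
t=13: x=[4.0000 4.0000 4.1950 6.7400 6.1300 7.7150 18.4800 21.9600 11.5850 8.1950] k=[6 7 8 3 5 8 14 18 12 5]
t=14: x=[6.0650 7.0000 7.6100 3.4550 5.0650 8.1950 13.8700 17.3500 11.9350 5.4550] k=[7 10 4 1 6 11 14 17 8 3]
t=15: x=[7.1950 9.4150 4.1950 1.5200 6.0000 10.8700 14.0000 16.2200 8.2600 3.3250] k=[4 7 0 5 3 15 18 13 5 4]
t=16: x=[4.1950 6.3500 0.7800 4.5450 3.9100 14.4150 17.4800 12.8050 5.4550 4.0650] k=[7 7 3 9 6 10 13 9 4 5]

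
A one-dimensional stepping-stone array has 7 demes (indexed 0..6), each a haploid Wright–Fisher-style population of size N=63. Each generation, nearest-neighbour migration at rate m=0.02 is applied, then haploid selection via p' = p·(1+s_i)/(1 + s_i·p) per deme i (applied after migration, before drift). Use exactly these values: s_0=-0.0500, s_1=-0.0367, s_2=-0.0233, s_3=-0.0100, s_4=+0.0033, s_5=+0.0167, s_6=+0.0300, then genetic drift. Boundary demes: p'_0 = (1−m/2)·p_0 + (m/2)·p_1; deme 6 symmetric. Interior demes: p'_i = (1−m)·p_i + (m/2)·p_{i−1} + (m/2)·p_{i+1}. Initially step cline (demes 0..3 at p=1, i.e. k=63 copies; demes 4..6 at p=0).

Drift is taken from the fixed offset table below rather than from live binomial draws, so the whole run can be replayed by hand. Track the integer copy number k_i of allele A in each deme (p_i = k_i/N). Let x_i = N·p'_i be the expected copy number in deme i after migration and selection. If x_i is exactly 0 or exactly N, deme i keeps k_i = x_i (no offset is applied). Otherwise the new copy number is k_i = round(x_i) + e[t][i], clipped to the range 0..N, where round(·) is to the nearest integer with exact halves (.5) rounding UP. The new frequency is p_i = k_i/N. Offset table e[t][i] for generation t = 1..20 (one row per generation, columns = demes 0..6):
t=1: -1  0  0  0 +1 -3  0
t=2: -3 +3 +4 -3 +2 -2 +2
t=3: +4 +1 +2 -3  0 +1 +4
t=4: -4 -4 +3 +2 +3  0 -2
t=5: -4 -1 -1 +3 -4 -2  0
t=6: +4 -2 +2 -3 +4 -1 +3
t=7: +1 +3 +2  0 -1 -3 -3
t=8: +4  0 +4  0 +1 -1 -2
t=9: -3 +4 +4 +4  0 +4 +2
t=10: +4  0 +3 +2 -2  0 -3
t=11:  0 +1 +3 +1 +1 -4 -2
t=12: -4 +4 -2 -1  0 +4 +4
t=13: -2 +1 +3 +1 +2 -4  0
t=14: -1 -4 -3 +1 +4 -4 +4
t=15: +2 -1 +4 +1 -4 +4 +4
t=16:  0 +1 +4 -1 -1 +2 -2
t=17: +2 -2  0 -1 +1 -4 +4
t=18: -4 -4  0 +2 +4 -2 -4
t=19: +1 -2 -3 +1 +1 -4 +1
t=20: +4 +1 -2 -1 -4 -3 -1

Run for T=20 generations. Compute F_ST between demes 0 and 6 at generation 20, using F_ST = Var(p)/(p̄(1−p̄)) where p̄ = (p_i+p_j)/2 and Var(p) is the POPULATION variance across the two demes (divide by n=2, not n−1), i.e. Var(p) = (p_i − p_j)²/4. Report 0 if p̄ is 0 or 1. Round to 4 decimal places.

t=0: k=[63 63 63 63 0 0 0]
t=1: x=[63.0000 63.0000 63.0000 62.3637 0.6321 0.0000 0.0000] k=[63 63 63 62 2 0 0]
t=2: x=[63.0000 63.0000 62.9898 61.3943 2.5882 0.0203 0.0000] k=[63 63 63 58 5 0 0]
t=3: x=[63.0000 63.0000 62.9488 57.4695 5.4965 0.0508 0.0000] k=[63 63 63 54 5 1 0]
t=4: x=[63.0000 63.0000 62.9079 53.5193 5.4664 1.0469 0.0103] k=[63 63 63 56 8 1 0]
t=5: x=[63.0000 63.0000 62.9283 55.5240 8.4340 1.0774 0.0103] k=[63 63 62 59 4 0 0]
t=6: x=[63.0000 62.9896 61.9561 58.4376 4.5238 0.0407 0.0000] k=[63 61 63 55 9 0 0]
t=7: x=[62.9789 60.9677 62.8976 54.5467 9.3963 0.0915 0.0000] k=[63 63 63 55 8 0 0]
t=8: x=[63.0000 63.0000 62.9181 54.5366 8.4140 0.0813 0.0000] k=[63 63 63 55 9 0 0]
t=9: x=[63.0000 63.0000 62.9181 54.5467 9.3963 0.0915 0.0000] k=[63 63 63 59 9 4 0]
t=10: x=[63.0000 63.0000 62.9590 58.4982 9.4765 4.0726 0.0412] k=[63 63 63 60 7 4 0]
t=11: x=[63.0000 63.0000 62.9693 59.4666 7.5218 4.0523 0.0412] k=[63 63 63 60 9 0 0]
t=12: x=[63.0000 63.0000 62.9693 59.4868 9.4464 0.0915 0.0000] k=[63 63 61 58 9 4 0]
t=13: x=[63.0000 62.9792 60.9436 57.4897 9.4665 4.0726 0.0412] k=[63 63 63 58 11 0 0]
t=14: x=[63.0000 63.0000 62.9488 57.5300 11.3907 0.1118 0.0000] k=[63 63 60 59 15 0 0]
t=15: x=[63.0000 62.9689 59.9523 58.5284 15.3282 0.1525 0.0000] k=[63 62 63 60 11 4 0]
t=16: x=[62.9895 61.9833 62.9590 59.5070 11.4508 4.0929 0.0412] k=[63 63 63 59 10 6 0]
t=17: x=[63.0000 63.0000 62.9590 58.5083 10.4787 6.0702 0.0618] k=[63 63 63 58 11 2 4]
t=18: x=[63.0000 63.0000 62.9488 57.5300 11.4108 2.1440 4.0916] k=[63 63 63 60 15 0 0]
t=19: x=[63.0000 63.0000 62.9693 59.5473 15.3382 0.1525 0.0000] k=[63 63 60 61 16 0 0]
t=20: x=[63.0000 62.9689 59.9728 60.5161 16.3298 0.1627 0.0000] k=[63 63 58 60 12 0 0]

1.0000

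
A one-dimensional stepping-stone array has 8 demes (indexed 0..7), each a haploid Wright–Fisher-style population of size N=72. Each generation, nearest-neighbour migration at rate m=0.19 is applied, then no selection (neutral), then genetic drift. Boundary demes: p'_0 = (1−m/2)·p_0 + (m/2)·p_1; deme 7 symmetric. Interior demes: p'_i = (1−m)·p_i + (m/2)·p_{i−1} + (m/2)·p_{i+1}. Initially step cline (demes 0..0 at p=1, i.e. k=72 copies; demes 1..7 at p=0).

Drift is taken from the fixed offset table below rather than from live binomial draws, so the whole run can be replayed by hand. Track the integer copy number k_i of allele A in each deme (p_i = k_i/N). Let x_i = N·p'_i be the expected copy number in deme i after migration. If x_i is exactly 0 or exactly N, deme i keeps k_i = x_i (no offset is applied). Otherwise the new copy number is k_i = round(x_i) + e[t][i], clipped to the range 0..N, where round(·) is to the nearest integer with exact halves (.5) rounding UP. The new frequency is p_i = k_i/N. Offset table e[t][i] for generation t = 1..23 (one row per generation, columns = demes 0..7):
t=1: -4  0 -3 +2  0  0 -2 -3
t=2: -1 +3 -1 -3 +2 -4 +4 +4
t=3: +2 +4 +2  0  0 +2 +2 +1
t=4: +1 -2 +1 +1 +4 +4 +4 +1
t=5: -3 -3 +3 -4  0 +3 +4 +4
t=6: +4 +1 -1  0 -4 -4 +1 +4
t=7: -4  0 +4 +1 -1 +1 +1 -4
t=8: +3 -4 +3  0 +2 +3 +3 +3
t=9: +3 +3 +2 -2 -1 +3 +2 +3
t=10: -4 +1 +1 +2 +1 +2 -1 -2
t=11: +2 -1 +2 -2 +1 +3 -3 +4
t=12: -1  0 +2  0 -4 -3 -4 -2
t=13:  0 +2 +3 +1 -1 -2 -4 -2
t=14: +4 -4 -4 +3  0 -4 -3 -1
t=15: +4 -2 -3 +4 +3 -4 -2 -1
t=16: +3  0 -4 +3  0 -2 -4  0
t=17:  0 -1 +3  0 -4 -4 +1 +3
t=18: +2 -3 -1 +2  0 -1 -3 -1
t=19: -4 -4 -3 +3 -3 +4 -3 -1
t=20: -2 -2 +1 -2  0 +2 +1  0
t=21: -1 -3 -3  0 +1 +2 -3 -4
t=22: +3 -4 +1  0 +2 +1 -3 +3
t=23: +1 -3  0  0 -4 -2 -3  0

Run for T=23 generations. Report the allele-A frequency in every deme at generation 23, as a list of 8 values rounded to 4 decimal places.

[0.4028, 0.1528, 0.1806, 0.1667, 0.0556, 0.0556, 0.0000, 0.0000]

t=0: k=[72 0 0 0 0 0 0 0]
t=1: x=[65.1600 6.8400 0.0000 0.0000 0.0000 0.0000 0.0000 0.0000] k=[61 7 0 0 0 0 0 0]
t=2: x=[55.8700 11.4650 0.6650 0.0000 0.0000 0.0000 0.0000 0.0000] k=[55 14 0 0 0 0 0 0]
t=3: x=[51.1050 16.5650 1.3300 0.0000 0.0000 0.0000 0.0000 0.0000] k=[53 21 3 0 0 0 0 0]
t=4: x=[49.9600 22.3300 4.4250 0.2850 0.0000 0.0000 0.0000 0.0000] k=[51 20 5 1 0 0 0 0]
t=5: x=[48.0550 21.5200 6.0450 1.2850 0.0950 0.0000 0.0000 0.0000] k=[45 19 9 0 0 0 0 0]
t=6: x=[42.5300 20.5200 9.0950 0.8550 0.0000 0.0000 0.0000 0.0000] k=[47 22 8 1 0 0 0 0]
t=7: x=[44.6250 23.0450 8.6650 1.5700 0.0950 0.0000 0.0000 0.0000] k=[41 23 13 3 0 0 0 0]
t=8: x=[39.2900 23.7600 13.0000 3.6650 0.2850 0.0000 0.0000 0.0000] k=[42 20 16 4 2 0 0 0]
t=9: x=[39.9100 21.7100 15.2400 4.9500 2.0000 0.1900 0.0000 0.0000] k=[43 25 17 3 1 3 0 0]
t=10: x=[41.2900 25.9500 16.4300 4.1400 1.3800 2.5250 0.2850 0.0000] k=[37 27 17 6 2 5 0 0]
t=11: x=[36.0500 27.0000 16.9050 6.6650 2.6650 4.2400 0.4750 0.0000] k=[38 26 19 5 4 7 0 0]
t=12: x=[36.8600 26.4750 18.3350 6.2350 4.3800 6.0500 0.6650 0.0000] k=[36 26 20 6 0 3 0 0]
t=13: x=[35.0500 26.3800 19.2400 6.7600 0.8550 2.4300 0.2850 0.0000] k=[35 28 22 8 0 0 0 0]
t=14: x=[34.3350 28.0950 21.2400 8.5700 0.7600 0.0000 0.0000 0.0000] k=[38 24 17 12 1 0 0 0]
t=15: x=[36.6700 24.6650 17.1900 11.4300 1.9500 0.0950 0.0000 0.0000] k=[41 23 14 15 5 0 0 0]
t=16: x=[39.2900 23.8550 14.9500 13.9550 5.4750 0.4750 0.0000 0.0000] k=[42 24 11 17 5 0 0 0]
t=17: x=[40.2900 24.4750 12.8050 15.2900 5.6650 0.4750 0.0000 0.0000] k=[40 23 16 15 2 0 0 0]
t=18: x=[38.3850 23.9500 16.5700 13.8600 3.0450 0.1900 0.0000 0.0000] k=[40 21 16 16 3 0 0 0]
t=19: x=[38.1950 22.3300 16.4750 14.7650 3.9500 0.2850 0.0000 0.0000] k=[34 18 13 18 1 4 0 0]
t=20: x=[32.4800 19.0450 13.9500 15.9100 2.9000 3.3350 0.3800 0.0000] k=[30 17 15 14 3 5 1 0]
t=21: x=[28.7650 18.0450 15.0950 13.0500 4.2350 4.4300 1.2850 0.0950] k=[28 15 12 13 5 6 0 0]
t=22: x=[26.7650 15.9500 12.3800 12.1450 5.8550 5.3350 0.5700 0.0000] k=[30 12 13 12 8 6 0 0]
t=23: x=[28.2900 13.8050 12.8100 11.7150 8.1900 5.6200 0.5700 0.0000] k=[29 11 13 12 4 4 0 0]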